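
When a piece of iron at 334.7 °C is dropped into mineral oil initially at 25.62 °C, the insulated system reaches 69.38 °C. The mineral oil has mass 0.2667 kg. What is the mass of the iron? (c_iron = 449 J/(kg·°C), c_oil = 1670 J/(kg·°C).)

Heat gained plus heat lost sum to zero:
m×449×(69.38 − 334.7) + 0.2667×1670×(69.38 − 25.62) = 0
-119129 m = -19490
m = -19490/-119129 ≈ 0.1636 kg

m ≈ 0.164 kg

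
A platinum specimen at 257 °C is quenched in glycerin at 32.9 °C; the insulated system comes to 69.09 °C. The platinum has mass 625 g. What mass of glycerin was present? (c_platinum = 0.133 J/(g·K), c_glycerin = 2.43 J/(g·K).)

Net heat exchanged in the isolated system is zero:
625·0.133·(69.09 − 257) + m·2.43·(69.09 − 32.9) = 0
87.94 m = 15620
m = 15620/87.94 ≈ 177.6 g

m ≈ 178 g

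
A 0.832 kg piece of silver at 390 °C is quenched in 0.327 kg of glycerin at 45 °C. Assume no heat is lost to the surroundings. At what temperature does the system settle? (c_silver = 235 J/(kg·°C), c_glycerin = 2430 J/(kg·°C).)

T_f ≈ 113.1 °C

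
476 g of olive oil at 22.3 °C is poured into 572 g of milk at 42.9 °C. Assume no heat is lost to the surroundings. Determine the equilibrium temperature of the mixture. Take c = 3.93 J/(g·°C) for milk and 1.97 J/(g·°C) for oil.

T_f ≈ 36.8 °C

With ΣQ=0 the equilibrium temperature is the m·c-weighted mean:
T_f = (2248*42.9 + 937.72*22.3) / (2248 + 937.72)
    = 117349 / 3185.7 ≈ 36.84 °C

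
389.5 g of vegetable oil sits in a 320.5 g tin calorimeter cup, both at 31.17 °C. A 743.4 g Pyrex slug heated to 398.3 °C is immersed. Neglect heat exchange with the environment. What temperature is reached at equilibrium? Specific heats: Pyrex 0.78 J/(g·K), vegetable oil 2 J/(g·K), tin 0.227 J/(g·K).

T_f ≈ 179.9 °C

T_f = Σ m_i c_i T_i / Σ m_i c_i:
T_f = (579.85*398.3 + 779*31.17 + 72.75*31.17) / (579.85 + 779 + 72.75)
    = 257504 / 1431.6 ≈ 179.87 °C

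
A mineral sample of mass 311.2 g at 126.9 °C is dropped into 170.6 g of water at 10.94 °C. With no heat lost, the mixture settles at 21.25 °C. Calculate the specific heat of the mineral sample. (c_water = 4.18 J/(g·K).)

Setting the total heat transfer to zero:
311.2·c·(21.25 − 126.9) + 170.6·4.18·(21.25 − 10.94) = 0
-32878 c = -7352.1
c = -7352.1/-32878 ≈ 0.2236 J/(g·K)

c ≈ 0.224 J/(g·K)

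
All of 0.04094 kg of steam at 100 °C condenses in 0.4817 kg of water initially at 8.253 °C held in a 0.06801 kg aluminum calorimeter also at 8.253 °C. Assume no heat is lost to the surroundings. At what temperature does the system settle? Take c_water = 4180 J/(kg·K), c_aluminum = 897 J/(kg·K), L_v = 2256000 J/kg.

T_f ≈ 56.4 °C

Setting the total heat transfer to zero:
latent heat released on condensation: 0.04094×2256000 = 92361; condensate cools 100→T: 0.04094×4180×(T − 100) = 171.13(T − 100); water warms: 0.4817×4180×(T − 8.253) = 2013.5(T − 8.253); cup: 61(T − 8.253)
2245.6 T = 92361 + 17113 + 17121 = 126594
T ≈ 56.37 °C, under the boiling point, so the assumption holds.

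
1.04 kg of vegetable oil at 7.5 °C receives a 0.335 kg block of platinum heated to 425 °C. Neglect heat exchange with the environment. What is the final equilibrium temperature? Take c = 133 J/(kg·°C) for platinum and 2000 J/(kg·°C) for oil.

T_f ≈ 16.3 °C

Set heat shed by the hot body equal to heat absorbed by the cold body:
0.335·133·(425 − T) = 1.04·2000·(T − 7.5)
44.55(425 − T) = 2080(T − 7.5)
2124.6 T = 34536  ⇒  T ≈ 16.26 °C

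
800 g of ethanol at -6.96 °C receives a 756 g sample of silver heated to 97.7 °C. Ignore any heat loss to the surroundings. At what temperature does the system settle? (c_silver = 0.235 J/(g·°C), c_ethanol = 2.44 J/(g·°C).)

T_f ≈ 1.8 °C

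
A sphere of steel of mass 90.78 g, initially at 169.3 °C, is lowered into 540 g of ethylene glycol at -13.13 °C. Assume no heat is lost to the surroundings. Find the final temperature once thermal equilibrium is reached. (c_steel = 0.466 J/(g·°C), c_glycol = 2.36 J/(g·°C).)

T_f ≈ -7.3 °C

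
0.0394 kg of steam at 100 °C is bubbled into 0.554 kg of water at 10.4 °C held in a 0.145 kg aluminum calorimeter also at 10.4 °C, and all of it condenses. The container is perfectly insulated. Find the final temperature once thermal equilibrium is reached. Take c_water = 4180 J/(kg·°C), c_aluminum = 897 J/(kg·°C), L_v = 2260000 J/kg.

Energy balance with sensible and latent terms:
latent heat released on condensation: 0.0394·2260000 = 89044; condensed water 100 °C→T: 164.69(T − 100); water warms: 0.554·4180·(T − 10.4) = 2315.7(T − 10.4); cup: 130.06(T − 10.4)
2610.5 T = 89044 + 16469 + 25436 = 130949
T ≈ 50.16 °C, under the boiling point, so the assumption holds.

T_f ≈ 50.2 °C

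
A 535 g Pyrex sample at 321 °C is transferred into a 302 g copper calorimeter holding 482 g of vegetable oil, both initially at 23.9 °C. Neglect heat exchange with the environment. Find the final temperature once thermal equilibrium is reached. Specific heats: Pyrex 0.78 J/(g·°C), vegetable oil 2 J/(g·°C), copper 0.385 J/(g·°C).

T_f ≈ 106.7 °C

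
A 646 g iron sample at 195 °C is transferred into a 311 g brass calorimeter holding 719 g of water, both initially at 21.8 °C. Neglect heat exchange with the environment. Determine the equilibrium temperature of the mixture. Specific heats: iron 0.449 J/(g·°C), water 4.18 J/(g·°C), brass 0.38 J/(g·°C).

T_f ≈ 36.5 °C

Heat gained plus heat lost sum to zero:
646·0.449·(T − 195) + 719·4.18·(T − 21.8) + 311·0.38·(T − 21.8) = 0
290.05(T − 195) + 3005.4(T − 21.8) + 118.18(T − 21.8) = 0
(290.05 + 3005.4 + 118.18) T = 290.05·195 + 3005.4·21.8 + 118.18·21.8
T ≈ 36.52 °C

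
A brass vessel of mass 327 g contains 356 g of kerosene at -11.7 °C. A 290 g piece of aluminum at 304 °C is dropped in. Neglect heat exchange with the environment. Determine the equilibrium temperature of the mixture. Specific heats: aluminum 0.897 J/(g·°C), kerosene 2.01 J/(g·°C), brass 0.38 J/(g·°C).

Energy conservation, ΣQ = 0:
290×0.897×(T − 304) + 356×2.01×(T − (-11.7)) + 327×0.38×(T − (-11.7)) = 0
1100 T = 69254
T = 69254 / 1100 = 63 °C

T_f ≈ 63.0 °C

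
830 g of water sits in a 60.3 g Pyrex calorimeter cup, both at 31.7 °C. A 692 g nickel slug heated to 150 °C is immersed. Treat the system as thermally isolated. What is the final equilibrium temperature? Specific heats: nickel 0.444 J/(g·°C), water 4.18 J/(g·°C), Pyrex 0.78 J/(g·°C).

T_f ≈ 41.2 °C

Energy conservation, ΣQ = 0:
692*0.444*(T − 150) + 830*4.18*(T − 31.7) + 60.3*0.78*(T − 31.7) = 0
307.25(T − 150) + 3469.4(T − 31.7) + 47.03(T − 31.7) = 0
(307.25 + 3469.4 + 47.03) T = 307.25*150 + 3469.4*31.7 + 47.03*31.7
T = 157558 / 3823.7 = 41.2 °C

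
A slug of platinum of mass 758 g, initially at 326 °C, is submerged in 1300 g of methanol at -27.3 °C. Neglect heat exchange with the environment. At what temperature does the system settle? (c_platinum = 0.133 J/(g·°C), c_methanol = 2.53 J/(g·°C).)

T_f ≈ -16.8 °C

Set heat shed by the hot body equal to heat absorbed by the cold body:
758×0.133×(326 − T) = 1300×2.53×(T − (-27.3))
100.81(326 − T) = 3289(T − (-27.3))
3389.8 T = -56924  ⇒  T ≈ -16.79 °C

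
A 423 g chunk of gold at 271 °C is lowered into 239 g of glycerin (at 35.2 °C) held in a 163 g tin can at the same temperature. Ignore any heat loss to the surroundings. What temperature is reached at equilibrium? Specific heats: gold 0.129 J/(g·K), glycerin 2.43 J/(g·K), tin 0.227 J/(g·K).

T_f ≈ 54.3 °C

Conservation of energy gives ΣQ = 0:
423·0.129·(T − 271) + 239·2.43·(T − 35.2) + 163·0.227·(T − 35.2) = 0
54.57(T − 271) + 580.77(T − 35.2) + 37(T − 35.2) = 0
672.34 T = 36533
T = 36533/672.34 ≈ 54.34 °C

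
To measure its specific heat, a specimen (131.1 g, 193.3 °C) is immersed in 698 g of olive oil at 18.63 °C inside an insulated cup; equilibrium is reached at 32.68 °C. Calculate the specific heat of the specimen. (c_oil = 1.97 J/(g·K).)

c ≈ 0.917 J/(g·K)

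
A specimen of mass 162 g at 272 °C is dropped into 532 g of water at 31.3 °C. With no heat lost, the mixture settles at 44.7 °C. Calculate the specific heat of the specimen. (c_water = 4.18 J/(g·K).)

Let T be the final temperature. ΣQ_i = 0:
162×c×(44.7 − 272) + 532×4.18×(44.7 − 31.3) = 0
-36823 c = -29798
c = -29798/-36823 ≈ 0.8092 J/(g·K)

c ≈ 0.809 J/(g·K)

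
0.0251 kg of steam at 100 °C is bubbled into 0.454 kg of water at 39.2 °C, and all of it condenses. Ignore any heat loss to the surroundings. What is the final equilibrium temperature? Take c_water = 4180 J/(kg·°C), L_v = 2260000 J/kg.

T_f ≈ 70.7 °C

Setting the total heat transfer to zero:
steam→water at 100 °C releases m L_v = 0.0251×2260000 = 56726
  condensate cools 100→T: 0.0251×4180×(T − 100) = 104.92(T − 100)
  water warms: 0.454×4180×(T − 39.2) = 1897.7(T − 39.2)
2002.6 T = 56726 + 10492 + 74391 = 141608
T ≈ 70.71 °C, under the boiling point, so the assumption holds.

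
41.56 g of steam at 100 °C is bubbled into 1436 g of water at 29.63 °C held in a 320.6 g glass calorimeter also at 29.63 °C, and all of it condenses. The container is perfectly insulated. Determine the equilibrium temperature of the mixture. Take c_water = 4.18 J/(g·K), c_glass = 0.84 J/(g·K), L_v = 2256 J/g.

T_f ≈ 46.1 °C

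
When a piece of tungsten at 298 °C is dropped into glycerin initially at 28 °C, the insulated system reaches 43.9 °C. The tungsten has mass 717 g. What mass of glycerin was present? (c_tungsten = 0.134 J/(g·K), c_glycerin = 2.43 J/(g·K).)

m ≈ 632 g

Net heat exchanged in the isolated system is zero:
717×0.134×(43.9 − 298) + m×2.43×(43.9 − 28) = 0
38.64 m = 24413
m = 24413/38.64 ≈ 631.9 g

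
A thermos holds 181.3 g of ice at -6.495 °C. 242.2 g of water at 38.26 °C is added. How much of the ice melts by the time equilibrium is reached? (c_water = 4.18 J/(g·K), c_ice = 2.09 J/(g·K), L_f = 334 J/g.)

m_melted ≈ 109 g

Water can give up m c ΔT = 242.2×4.18×38.26 = 38734 J before reaching 0 °C.
Warming the ice to 0 °C takes 181.3×2.09×6.495 = 2461.1 J, leaving 36273 J for melting.
Melting all 181.3 g of ice would need 181.3×334 = 60554 J.
36273 J < 60554 J, so only part of the ice melts and the system sits at 0 °C.
m_melted×334 = 36273  ⇒  m_melted ≈ 108.6 g.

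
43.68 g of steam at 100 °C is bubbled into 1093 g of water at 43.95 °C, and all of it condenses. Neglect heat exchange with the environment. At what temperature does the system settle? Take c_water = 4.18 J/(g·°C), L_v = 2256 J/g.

T_f ≈ 66.8 °C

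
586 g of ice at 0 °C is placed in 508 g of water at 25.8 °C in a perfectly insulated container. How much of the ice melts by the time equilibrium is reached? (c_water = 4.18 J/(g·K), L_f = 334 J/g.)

m_melted ≈ 164 g

Water can give up m c ΔT = 508×4.18×25.8 = 54785 J before reaching 0 °C.
Fully melting the ice requires m_ice L_f = 586×334 = 195724 J.
54785 J < 195724 J, so only part of the ice melts and the system sits at 0 °C.
m_melted×334 = 54785  ⇒  m_melted ≈ 164 g.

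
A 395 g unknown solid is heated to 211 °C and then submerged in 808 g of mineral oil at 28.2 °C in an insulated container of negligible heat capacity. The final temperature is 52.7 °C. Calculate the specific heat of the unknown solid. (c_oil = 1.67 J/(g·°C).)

c ≈ 0.529 J/(g·°C)

m_s c (T_s − T_f) = m_oil c_oil (T_f − T_0):
395·c·(211 − 52.7) = 808·1.67·(52.7 − 28.2)
62529 c = 33059  ⇒  c ≈ 0.5287 J/(g·°C)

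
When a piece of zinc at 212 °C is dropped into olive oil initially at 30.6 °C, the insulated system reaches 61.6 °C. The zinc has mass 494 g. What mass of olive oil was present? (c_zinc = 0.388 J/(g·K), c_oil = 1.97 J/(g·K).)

m ≈ 472 g

|Q_zinc| = |Q_oil|:
494·0.388·(212 − 61.6) = m·1.97·(61.6 − 30.6)
61.07 m = 28827  ⇒  m ≈ 472 g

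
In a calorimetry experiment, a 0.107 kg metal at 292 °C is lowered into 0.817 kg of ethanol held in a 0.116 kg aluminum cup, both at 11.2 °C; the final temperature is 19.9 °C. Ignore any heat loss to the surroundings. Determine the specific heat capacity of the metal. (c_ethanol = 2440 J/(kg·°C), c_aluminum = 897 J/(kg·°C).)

Energy conservation, ΣQ = 0:
0.107×c×(19.9 − 292) + 0.817×2440×(19.9 − 11.2) + 0.116×897×(19.9 − 11.2) = 0
-29.11 c = -18249
c = -18249/-29.11 ≈ 626.8 J/(kg·°C)

c ≈ 627 J/(kg·°C)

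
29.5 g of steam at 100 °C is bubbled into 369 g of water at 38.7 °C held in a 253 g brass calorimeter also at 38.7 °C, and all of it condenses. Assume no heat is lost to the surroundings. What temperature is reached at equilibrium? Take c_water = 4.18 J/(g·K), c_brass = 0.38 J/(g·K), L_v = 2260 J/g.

T_f ≈ 80.8 °C

Heat gained plus heat lost sum to zero:
steam→water at 100 °C releases m L_v = 29.5·2260 = 66670
  condensed water 100 °C→T: 123.31(T − 100)
  original water: 1542.4(T − 38.7)
  cup: 96.14(T − 38.7)
1761.9 T = 66670 + 12331 + 63412 = 142413
T ≈ 80.83 °C — below 100 °C, confirming all the steam condensed.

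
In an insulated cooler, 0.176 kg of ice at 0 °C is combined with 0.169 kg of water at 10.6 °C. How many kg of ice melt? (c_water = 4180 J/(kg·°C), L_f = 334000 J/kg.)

m_melted ≈ 0.0224 kg

Water can give up m c ΔT = 0.169×4180×10.6 = 7488.1 J before reaching 0 °C.
Melting all 0.176 kg of ice would need 0.176×334000 = 58784 J.
Since 7488.1 < 58784 J, not all the ice melts; equilibrium is at 0 °C.
Mass melted = 7488.1/334000 ≈ 0.02242 kg.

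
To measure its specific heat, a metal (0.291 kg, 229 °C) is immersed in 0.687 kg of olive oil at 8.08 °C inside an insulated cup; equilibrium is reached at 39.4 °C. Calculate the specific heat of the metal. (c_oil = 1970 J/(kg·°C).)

c ≈ 768 J/(kg·°C)

Heat lost by the metal = heat gained by the oil:
0.291×c×(229 − 39.4) = 0.687×1970×(39.4 − 8.08)
55.17 c = 42388  ⇒  c ≈ 768.3 J/(kg·°C)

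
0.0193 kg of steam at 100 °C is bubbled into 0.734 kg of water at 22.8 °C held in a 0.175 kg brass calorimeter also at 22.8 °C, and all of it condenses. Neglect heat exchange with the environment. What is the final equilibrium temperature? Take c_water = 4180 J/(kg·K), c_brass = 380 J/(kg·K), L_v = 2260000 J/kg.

Conservation of energy gives ΣQ = 0:
latent heat released on condensation: 0.0193·2260000 = 43618; condensate cools 100→T: 0.0193·4180·(T − 100) = 80.67(T − 100); original water: 3068.1(T − 22.8); cup: 66.5(T − 22.8)
3215.3 T = 43618 + 8067.4 + 71469 = 123155
T ≈ 38.30 °C (< 100 °C, so full condensation is consistent).

T_f ≈ 38.3 °C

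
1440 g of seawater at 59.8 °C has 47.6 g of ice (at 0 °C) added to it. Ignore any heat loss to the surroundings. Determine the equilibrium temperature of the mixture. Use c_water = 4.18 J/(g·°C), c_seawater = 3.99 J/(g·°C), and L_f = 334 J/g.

T_f ≈ 55.1 °C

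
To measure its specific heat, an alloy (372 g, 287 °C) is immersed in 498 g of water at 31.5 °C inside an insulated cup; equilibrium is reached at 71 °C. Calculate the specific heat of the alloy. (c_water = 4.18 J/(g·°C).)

c ≈ 1.02 J/(g·°C)

Net heat exchanged in the isolated system is zero:
372×c×(71 − 287) + 498×4.18×(71 − 31.5) = 0
-80352 c = -82225
c = -82225/-80352 ≈ 1.023 J/(g·°C)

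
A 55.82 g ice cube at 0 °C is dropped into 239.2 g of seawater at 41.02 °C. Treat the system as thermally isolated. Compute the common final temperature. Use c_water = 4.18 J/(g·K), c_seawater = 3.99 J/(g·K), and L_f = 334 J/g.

T_f ≈ 17.3 °C

Let T be the final temperature. ΣQ_i = 0:
fusion: m_ice L_f = 55.82·334 = 18644; meltwater 0→T: 55.82·4.18·T = 233.33 T; seawater: 954.41(T − 41.02)
1187.7 T = 39150 − 18644 = 20506
T ≈ 17.26 °C — above 0 °C, consistent with complete melting.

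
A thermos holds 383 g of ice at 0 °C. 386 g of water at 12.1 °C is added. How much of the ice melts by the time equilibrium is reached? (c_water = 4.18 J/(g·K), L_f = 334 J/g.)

Cooling the water to 0 °C releases 386·4.18·12.1 = 19523 J.
Melting all 383 g of ice would need 383·334 = 127922 J.
That's not enough to melt it all — equilibrium is at 0 °C with ice remaining.
Mass melted = 19523/334 ≈ 58.45 g.

m_melted ≈ 58.5 g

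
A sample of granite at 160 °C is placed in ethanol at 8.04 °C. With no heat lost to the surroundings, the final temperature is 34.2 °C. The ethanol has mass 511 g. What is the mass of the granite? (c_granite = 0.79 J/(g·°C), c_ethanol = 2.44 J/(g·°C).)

m ≈ 328 g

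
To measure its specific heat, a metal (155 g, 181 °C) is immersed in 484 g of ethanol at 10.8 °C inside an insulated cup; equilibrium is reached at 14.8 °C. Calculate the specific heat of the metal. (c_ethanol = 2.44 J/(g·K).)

c ≈ 0.183 J/(g·K)

m_s c (T_s − T_f) = m_ethanol c_ethanol (T_f − T_0):
155·c·(181 − 14.8) = 484·2.44·(14.8 − 10.8)
25761 c = 4723.8  ⇒  c ≈ 0.1834 J/(g·K)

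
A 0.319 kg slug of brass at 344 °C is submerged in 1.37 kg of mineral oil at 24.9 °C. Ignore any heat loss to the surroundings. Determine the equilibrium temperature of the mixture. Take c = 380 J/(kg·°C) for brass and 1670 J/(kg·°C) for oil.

T_f ≈ 41.0 °C

Set heat shed by the hot body equal to heat absorbed by the cold body:
0.319×380×(344 − T) = 1.37×1670×(T − 24.9)
121.22(344 − T) = 2287.9(T − 24.9)
2409.1 T = 98668  ⇒  T ≈ 40.96 °C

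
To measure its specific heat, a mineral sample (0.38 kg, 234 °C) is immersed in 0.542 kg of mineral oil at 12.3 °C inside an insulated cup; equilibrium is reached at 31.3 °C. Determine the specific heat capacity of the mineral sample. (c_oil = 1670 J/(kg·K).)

c ≈ 223 J/(kg·K)

Heat lost by the mineral sample = heat gained by the oil:
0.38×c×(234 − 31.3) = 0.542×1670×(31.3 − 12.3)
77.03 c = 17198  ⇒  c ≈ 223.3 J/(kg·K)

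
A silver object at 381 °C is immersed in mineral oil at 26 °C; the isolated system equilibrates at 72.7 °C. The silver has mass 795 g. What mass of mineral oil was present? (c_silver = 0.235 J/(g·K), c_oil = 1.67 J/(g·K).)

m ≈ 739 g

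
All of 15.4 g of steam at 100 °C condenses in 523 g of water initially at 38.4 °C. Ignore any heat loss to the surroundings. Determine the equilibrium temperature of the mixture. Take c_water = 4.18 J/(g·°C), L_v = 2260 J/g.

Sum of m c ΔT and latent-heat terms is zero:
steam→water at 100 °C releases m L_v = 15.4×2260 = 34804; condensed water 100 °C→T: 64.37(T − 100); water warms: 523×4.18×(T − 38.4) = 2186.1(T − 38.4)
2250.5 T = 34804 + 6437.2 + 83948 = 125189
T ≈ 55.63 °C — below 100 °C, confirming all the steam condensed.

T_f ≈ 55.6 °C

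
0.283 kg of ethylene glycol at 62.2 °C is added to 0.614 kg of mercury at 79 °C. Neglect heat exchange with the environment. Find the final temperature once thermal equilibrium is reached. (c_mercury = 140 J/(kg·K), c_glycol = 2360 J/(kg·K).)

T_f ≈ 64.1 °C

With ΣQ=0 the equilibrium temperature is the m·c-weighted mean:
T_f = (85.96*79 + 667.88*62.2) / (85.96 + 667.88)
    = 48333 / 753.84 ≈ 64.12 °C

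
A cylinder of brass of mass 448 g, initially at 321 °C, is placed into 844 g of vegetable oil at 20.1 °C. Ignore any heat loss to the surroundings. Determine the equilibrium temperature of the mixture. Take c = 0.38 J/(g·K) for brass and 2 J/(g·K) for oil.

T_f ≈ 47.7 °C

Energy conservation, ΣQ = 0:
448·0.38·(T − 321) + 844·2·(T − 20.1) = 0
1858.2 T = 88576
T = 88576 / 1858.2 = 47.7 °C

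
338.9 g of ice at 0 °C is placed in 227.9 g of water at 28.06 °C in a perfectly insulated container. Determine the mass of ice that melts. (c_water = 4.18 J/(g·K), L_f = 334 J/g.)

m_melted ≈ 80 g

Water can give up m c ΔT = 227.9·4.18·28.06 = 26731 J before reaching 0 °C.
Melting all 338.9 g of ice would need 338.9·334 = 113193 J.
26731 J < 113193 J, so only part of the ice melts and the system sits at 0 °C.
m_melt = 26731 / L_f = 80.03 g.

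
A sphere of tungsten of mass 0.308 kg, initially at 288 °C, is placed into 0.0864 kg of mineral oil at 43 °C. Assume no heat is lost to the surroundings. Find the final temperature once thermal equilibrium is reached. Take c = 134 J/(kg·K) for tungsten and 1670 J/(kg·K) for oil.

T_f ≈ 97.5 °C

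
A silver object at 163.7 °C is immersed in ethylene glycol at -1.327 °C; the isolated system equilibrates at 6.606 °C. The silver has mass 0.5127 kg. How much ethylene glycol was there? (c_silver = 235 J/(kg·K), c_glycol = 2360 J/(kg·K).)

m ≈ 1.01 kg

Setting the total heat transfer to zero:
0.5127·235·(6.606 − 163.7) + m·2360·(6.606 − (-1.327)) = 0
18722 m = 18927
m = 18927/18722 ≈ 1.011 kg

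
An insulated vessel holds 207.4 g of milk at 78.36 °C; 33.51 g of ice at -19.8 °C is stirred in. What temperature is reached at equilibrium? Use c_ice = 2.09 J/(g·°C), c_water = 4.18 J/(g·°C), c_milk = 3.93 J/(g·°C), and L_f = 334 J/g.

Conservation of energy gives ΣQ = 0:
ice -19.8→0 °C: 33.51·2.09·19.8 = 1386.7; latent heat to melt: 33.51·334 = 11192; warm the meltwater: 140.07 T; milk: 815.08(T − 78.36)
955.15 T = 63870 − 12579 = 51291
T ≈ 53.70 °C (positive, so assuming full melt was valid).

T_f ≈ 53.7 °C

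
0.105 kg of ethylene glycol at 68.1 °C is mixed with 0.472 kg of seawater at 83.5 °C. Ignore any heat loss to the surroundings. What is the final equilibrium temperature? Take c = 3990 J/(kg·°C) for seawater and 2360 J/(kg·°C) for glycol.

T_f ≈ 81.7 °C

T_f = Σ m_i c_i T_i / Σ m_i c_i:
T_f = (1883.3×83.5 + 247.8×68.1) / (1883.3 + 247.8)
    = 174129 / 2131.1 ≈ 81.71 °C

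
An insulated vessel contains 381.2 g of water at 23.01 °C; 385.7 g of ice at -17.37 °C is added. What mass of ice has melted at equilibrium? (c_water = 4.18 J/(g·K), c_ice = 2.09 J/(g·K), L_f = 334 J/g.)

m_melted ≈ 67.9 g

Heat available from the water dropping to 0 °C: 381.2×4.18×23.01 = 36665 J.
Of that, 385.7×2.09×17.37 = 14002 J goes to bring the ice to 0 °C, leaving 22662 J.
Fully melting the ice requires m_ice L_f = 385.7×334 = 128824 J.
That's not enough to melt it all — equilibrium is at 0 °C with ice remaining.
m_melt = 22662 / L_f = 67.85 g.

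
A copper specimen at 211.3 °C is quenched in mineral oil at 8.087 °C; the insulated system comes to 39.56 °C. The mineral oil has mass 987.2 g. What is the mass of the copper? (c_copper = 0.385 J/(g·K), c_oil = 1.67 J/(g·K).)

|Q_copper| = |Q_oil|:
m·0.385·(211.3 − 39.56) = 987.2·1.67·(39.56 − 8.087)
66.12 m = 51887  ⇒  m ≈ 784.7 g

m ≈ 785 g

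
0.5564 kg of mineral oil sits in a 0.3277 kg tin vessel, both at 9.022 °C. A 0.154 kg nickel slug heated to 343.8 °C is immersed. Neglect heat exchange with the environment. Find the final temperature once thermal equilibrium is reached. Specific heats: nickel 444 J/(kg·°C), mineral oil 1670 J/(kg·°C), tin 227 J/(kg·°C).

T_f ≈ 30.4 °C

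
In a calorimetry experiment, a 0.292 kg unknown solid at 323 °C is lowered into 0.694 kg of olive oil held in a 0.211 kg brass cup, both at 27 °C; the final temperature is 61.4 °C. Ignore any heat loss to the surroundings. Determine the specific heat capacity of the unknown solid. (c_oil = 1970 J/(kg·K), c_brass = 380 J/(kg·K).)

c ≈ 652 J/(kg·K)

Net heat exchanged in the isolated system is zero:
0.292×c×(61.4 − 323) + 0.694×1970×(61.4 − 27) + 0.211×380×(61.4 − 27) = 0
-76.39 c = -49789
c = -49789/-76.39 ≈ 651.8 J/(kg·K)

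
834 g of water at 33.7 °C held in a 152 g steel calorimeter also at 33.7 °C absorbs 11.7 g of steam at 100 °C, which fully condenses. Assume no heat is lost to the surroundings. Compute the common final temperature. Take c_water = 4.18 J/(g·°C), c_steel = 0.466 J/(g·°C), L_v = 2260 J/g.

T_f ≈ 41.9 °C

Conservation of energy gives ΣQ = 0:
latent heat released on condensation: 11.7·2260 = 26442; condensed water 100 °C→T: 48.91(T − 100); original water: 3486.1(T − 33.7); steel cup: 152·0.466·(T − 33.7) = 70.83(T − 33.7)
3605.9 T = 26442 + 4890.6 + 119869 = 151202
T ≈ 41.93 °C (< 100 °C, so full condensation is consistent).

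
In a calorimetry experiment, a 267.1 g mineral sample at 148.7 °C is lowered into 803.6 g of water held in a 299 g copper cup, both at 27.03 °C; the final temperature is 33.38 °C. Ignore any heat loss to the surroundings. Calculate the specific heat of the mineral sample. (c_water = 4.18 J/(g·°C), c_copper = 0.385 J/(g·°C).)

c ≈ 0.716 J/(g·°C)

Heat gained plus heat lost sum to zero:
267.1×c×(33.38 − 148.7) + 803.6×4.18×(33.38 − 27.03) + 299×0.385×(33.38 − 27.03) = 0
-30802 c = -22061
c = -22061/-30802 ≈ 0.7162 J/(g·°C)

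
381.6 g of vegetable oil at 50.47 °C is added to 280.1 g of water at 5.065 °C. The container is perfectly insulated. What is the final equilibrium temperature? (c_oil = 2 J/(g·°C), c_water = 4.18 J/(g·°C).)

T_f ≈ 23.0 °C

Setting the total heat transfer to zero:
381.6*2*(T − 50.47) + 280.1*4.18*(T − 5.065) = 0
763.2(T − 50.47) + 1170.8(T − 5.065) = 0
1934 T = 44449
T = 44449 / 1934 = 23 °C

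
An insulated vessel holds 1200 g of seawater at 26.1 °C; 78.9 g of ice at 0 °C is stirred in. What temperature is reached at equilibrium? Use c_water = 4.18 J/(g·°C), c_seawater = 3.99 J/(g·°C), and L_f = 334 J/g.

T_f ≈ 19.3 °C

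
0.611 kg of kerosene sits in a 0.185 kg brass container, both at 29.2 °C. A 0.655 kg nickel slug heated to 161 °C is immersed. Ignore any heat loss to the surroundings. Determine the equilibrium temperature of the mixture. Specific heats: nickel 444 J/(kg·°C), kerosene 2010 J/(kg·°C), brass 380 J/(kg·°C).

Energy conservation, ΣQ = 0:
0.655·444·(T − 161) + 0.611·2010·(T − 29.2) + 0.185·380·(T − 29.2) = 0
290.82(T − 161) + 1228.1(T − 29.2) + 70.3(T − 29.2) = 0
1589.2 T = 84736
T = 84736 / 1589.2 = 53.3 °C

T_f ≈ 53.3 °C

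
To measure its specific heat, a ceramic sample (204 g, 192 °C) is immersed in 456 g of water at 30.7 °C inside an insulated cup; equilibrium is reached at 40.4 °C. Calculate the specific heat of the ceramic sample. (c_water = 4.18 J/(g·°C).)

Heat lost by the ceramic sample = heat gained by the water:
204×c×(192 − 40.4) = 456×4.18×(40.4 − 30.7)
30926 c = 18489  ⇒  c ≈ 0.5978 J/(g·°C)

c ≈ 0.598 J/(g·°C)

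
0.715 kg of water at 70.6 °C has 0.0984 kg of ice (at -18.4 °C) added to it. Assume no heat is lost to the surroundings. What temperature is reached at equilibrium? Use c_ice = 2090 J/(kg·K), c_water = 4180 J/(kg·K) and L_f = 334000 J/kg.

Heat gained plus heat lost sum to zero:
warm ice to 0 °C: 0.0984×2090×(0 − (-18.4)) = 3784.1
  fusion: m_ice L_f = 0.0984×334000 = 32866
  warm the meltwater: 411.31 T
  water: 2988.7(T − 70.6)
3400 T = 211002 − 36650 = 174353
T ≈ 51.28 °C. Since T > 0 °C, the all-ice-melts assumption holds.

T_f ≈ 51.3 °C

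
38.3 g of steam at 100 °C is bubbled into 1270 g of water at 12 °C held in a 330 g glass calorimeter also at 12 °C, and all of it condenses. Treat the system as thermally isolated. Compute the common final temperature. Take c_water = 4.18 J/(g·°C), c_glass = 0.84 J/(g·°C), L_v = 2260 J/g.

T_f ≈ 29.5 °C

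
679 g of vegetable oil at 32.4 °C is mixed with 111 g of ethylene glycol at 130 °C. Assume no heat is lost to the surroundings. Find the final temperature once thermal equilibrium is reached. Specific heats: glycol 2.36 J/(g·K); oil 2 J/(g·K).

With ΣQ=0 the equilibrium temperature is the m·c-weighted mean:
T_f = (261.96*130 + 1358*32.4) / (261.96 + 1358)
    = 78054 / 1620 ≈ 48.18 °C

T_f ≈ 48.2 °C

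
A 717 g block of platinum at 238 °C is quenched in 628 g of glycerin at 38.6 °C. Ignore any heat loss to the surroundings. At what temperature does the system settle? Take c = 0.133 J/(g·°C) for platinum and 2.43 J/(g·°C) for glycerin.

T_f ≈ 50.3 °C

Heat gained plus heat lost sum to zero:
717*0.133*(T − 238) + 628*2.43*(T − 38.6) = 0
95.36(T − 238) + 1526(T − 38.6) = 0
(95.36 + 1526) T = 95.36*238 + 1526*38.6
T = 81601 / 1621.4 = 50.3 °C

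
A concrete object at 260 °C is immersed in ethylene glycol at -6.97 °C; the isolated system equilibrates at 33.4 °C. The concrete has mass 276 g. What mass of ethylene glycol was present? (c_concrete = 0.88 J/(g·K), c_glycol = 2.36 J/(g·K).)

m ≈ 578 g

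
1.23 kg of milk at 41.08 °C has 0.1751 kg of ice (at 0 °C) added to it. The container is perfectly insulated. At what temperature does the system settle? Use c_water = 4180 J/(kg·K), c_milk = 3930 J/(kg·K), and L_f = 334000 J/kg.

T_f ≈ 25.2 °C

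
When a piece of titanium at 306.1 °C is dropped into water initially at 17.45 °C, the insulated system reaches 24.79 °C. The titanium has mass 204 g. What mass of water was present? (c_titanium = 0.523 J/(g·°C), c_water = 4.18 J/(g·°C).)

Conservation of energy gives ΣQ = 0:
204·0.523·(24.79 − 306.1) + m·4.18·(24.79 − 17.45) = 0
30.68 m = 30014
m = 30014/30.68 ≈ 978.2 g

m ≈ 978 g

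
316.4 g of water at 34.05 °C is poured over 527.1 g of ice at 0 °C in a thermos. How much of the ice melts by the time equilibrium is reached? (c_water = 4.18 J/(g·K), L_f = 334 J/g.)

m_melted ≈ 135 g

Water can give up m c ΔT = 316.4×4.18×34.05 = 45033 J before reaching 0 °C.
Melting all 527.1 g of ice would need 527.1×334 = 176051 J.
45033 J < 176051 J, so only part of the ice melts and the system sits at 0 °C.
m_melted×334 = 45033  ⇒  m_melted ≈ 134.8 g.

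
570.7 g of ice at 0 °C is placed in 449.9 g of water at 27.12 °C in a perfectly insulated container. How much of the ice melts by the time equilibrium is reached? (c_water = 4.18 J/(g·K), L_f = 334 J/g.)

Water can give up m c ΔT = 449.9·4.18·27.12 = 51001 J before reaching 0 °C.
To melt every bit of ice: 570.7·334 = 190614 J.
51001 J < 190614 J, so only part of the ice melts and the system sits at 0 °C.
m_melt = 51001 / L_f = 152.7 g.

m_melted ≈ 153 g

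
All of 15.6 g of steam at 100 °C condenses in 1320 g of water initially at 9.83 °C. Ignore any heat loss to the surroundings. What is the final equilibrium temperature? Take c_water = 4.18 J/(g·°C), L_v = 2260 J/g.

T_f ≈ 17.2 °C

Conservation of energy gives ΣQ = 0:
latent heat released on condensation: 15.6×2260 = 35256; condensed water 100 °C→T: 65.21(T − 100); original water: 5517.6(T − 9.83)
5582.8 T = 35256 + 6520.8 + 54238 = 96015
T ≈ 17.20 °C — below 100 °C, confirming all the steam condensed.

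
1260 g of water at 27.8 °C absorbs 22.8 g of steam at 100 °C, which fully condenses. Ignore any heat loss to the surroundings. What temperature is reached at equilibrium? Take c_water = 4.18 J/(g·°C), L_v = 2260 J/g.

T_f ≈ 38.7 °C

Setting the total heat transfer to zero:
latent heat released on condensation: 22.8×2260 = 51528
  condensate cools 100→T: 22.8×4.18×(T − 100) = 95.3(T − 100)
  original water: 5266.8(T − 27.8)
5362.1 T = 51528 + 9530.4 + 146417 = 207475
T ≈ 38.69 °C, under the boiling point, so the assumption holds.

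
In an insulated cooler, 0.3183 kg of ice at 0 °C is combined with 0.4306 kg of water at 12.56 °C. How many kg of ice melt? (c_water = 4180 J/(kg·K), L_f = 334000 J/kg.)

Water can give up m c ΔT = 0.4306×4180×12.56 = 22607 J before reaching 0 °C.
To melt every bit of ice: 0.3183×334000 = 106312 J.
22607 J < 106312 J, so only part of the ice melts and the system sits at 0 °C.
m_melt = 22607 / L_f = 0.06769 kg.

m_melted ≈ 0.0677 kg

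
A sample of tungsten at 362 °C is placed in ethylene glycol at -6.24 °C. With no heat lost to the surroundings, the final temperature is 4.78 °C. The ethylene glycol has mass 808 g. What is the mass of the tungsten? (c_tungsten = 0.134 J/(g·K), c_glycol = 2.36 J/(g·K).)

m ≈ 439 g

Taking heat into each body as positive, Σ m c ΔT = 0:
m×0.134×(4.78 − 362) + 808×2.36×(4.78 − (-6.24)) = 0
-47.87 m = -21014
m = -21014/-47.87 ≈ 439 g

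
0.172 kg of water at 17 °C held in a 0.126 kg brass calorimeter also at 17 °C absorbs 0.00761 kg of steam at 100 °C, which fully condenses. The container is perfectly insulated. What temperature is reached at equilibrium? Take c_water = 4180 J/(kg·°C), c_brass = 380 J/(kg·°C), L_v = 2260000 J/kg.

T_f ≈ 41.8 °C

Net heat exchanged in the isolated system is zero:
latent heat released on condensation: 0.00761·2260000 = 17199; condensed water 100 °C→T: 31.81(T − 100); original water: 718.96(T − 17); cup: 47.88(T − 17)
798.65 T = 17199 + 3181 + 13036 = 33416
T ≈ 41.84 °C (< 100 °C, so full condensation is consistent).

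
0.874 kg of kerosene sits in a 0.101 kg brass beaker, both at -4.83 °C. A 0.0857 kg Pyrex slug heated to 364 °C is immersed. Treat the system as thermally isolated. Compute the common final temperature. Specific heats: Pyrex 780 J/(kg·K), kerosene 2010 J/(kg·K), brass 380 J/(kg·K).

T_f ≈ 8.4 °C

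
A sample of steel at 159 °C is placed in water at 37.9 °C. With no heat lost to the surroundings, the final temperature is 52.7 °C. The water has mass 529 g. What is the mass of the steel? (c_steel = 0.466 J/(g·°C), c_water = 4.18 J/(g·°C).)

m ≈ 661 g

Setting the total heat transfer to zero:
m×0.466×(52.7 − 159) + 529×4.18×(52.7 − 37.9) = 0
-49.54 m = -32726
m = -32726/-49.54 ≈ 660.7 g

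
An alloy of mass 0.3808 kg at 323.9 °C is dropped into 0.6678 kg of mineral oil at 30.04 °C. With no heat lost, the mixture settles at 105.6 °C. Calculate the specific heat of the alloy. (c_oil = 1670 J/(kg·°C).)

c ≈ 1010 J/(kg·°C)

Heat lost by the alloy = heat gained by the oil:
0.3808·c·(323.9 − 105.6) = 0.6678·1670·(105.6 − 30.04)
83.13 c = 84266  ⇒  c ≈ 1014 J/(kg·°C)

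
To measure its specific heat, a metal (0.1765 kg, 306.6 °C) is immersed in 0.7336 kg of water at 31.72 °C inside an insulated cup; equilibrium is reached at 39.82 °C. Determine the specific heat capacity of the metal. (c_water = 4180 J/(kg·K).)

c ≈ 528 J/(kg·K)

Heat lost by the metal = heat gained by the water:
0.1765×c×(306.6 − 39.82) = 0.7336×4180×(39.82 − 31.72)
47.09 c = 24838  ⇒  c ≈ 527.5 J/(kg·K)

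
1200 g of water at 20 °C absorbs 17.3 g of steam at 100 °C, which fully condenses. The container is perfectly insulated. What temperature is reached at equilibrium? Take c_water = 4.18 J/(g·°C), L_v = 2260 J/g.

Energy balance with sensible and latent terms:
steam→water at 100 °C releases m L_v = 17.3·2260 = 39098; condensed water 100 °C→T: 72.31(T − 100); water warms: 1200·4.18·(T − 20) = 5016(T − 20)
5088.3 T = 39098 + 7231.4 + 100320 = 146649
T ≈ 28.82 °C (< 100 °C, so full condensation is consistent).

T_f ≈ 28.8 °C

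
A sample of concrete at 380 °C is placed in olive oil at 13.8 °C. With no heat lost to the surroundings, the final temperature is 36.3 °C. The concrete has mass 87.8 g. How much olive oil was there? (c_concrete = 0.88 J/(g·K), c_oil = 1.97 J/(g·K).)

Net heat exchanged in the isolated system is zero:
87.8×0.88×(36.3 − 380) + m×1.97×(36.3 − 13.8) = 0
44.32 m = 26556
m = 26556/44.32 ≈ 599.1 g

m ≈ 599 g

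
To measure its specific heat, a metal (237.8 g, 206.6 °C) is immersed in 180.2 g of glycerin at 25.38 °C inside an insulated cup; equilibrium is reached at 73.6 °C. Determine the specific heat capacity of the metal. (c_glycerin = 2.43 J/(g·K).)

c ≈ 0.668 J/(g·K)

Let T be the final temperature. ΣQ_i = 0:
237.8·c·(73.6 − 206.6) + 180.2·2.43·(73.6 − 25.38) = 0
-31627 c = -21115
c = -21115/-31627 ≈ 0.6676 J/(g·K)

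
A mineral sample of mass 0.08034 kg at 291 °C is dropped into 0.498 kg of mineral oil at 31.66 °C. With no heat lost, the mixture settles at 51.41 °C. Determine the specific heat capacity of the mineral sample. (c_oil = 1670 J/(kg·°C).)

m_s c (T_s − T_f) = m_oil c_oil (T_f − T_0):
0.08034×c×(291 − 51.41) = 0.498×1670×(51.41 − 31.66)
19.25 c = 16425  ⇒  c ≈ 853.3 J/(kg·°C)

c ≈ 853 J/(kg·°C)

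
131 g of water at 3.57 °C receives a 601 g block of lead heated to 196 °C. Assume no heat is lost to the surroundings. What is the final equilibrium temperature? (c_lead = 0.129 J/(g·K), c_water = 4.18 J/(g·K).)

T_f ≈ 27.4 °C

Heat lost by the lead equals heat gained by the water:
601*0.129*(196 − T) = 131*4.18*(T − 3.57)
77.53(196 − T) = 547.58(T − 3.57)
625.11 T = 17151  ⇒  T ≈ 27.44 °C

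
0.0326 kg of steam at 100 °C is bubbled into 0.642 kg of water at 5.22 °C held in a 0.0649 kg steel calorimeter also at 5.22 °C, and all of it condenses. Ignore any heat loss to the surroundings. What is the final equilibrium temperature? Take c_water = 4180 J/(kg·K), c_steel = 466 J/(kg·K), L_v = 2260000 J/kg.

Taking heat into each body as positive, Σ m c ΔT = 0:
steam→water at 100 °C releases m L_v = 0.0326×2260000 = 73676; condensate cools 100→T: 0.0326×4180×(T − 100) = 136.27(T − 100); water warms: 0.642×4180×(T − 5.22) = 2683.6(T − 5.22); steel cup: 0.0649×466×(T − 5.22) = 30.24(T − 5.22)
2850.1 T = 73676 + 13627 + 14166 = 101469
T ≈ 35.60 °C — below 100 °C, confirming all the steam condensed.

T_f ≈ 35.6 °C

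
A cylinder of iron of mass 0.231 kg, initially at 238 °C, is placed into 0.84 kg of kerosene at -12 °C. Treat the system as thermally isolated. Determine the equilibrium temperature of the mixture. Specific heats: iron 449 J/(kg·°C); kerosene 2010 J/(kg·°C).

T_f ≈ 2.5 °C

Setting the total heat transfer to zero:
0.231·449·(T − 238) + 0.84·2010·(T − (-12)) = 0
103.72(T − 238) + 1688.4(T − (-12)) = 0
(103.72 + 1688.4) T = 103.72·238 + 1688.4·(-12)
T = 4424.3/1792.1 ≈ 2.47 °C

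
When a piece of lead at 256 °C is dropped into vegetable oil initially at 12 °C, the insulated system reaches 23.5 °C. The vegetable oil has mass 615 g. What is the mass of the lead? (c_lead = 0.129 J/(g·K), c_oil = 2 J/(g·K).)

m ≈ 472 g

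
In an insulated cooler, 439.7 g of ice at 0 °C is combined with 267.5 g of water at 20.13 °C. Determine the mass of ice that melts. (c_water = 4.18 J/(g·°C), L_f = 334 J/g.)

Cooling the water to 0 °C releases 267.5·4.18·20.13 = 22508 J.
To melt every bit of ice: 439.7·334 = 146860 J.
Since 22508 < 146860 J, not all the ice melts; equilibrium is at 0 °C.
Mass melted = 22508/334 ≈ 67.39 g.

m_melted ≈ 67.4 g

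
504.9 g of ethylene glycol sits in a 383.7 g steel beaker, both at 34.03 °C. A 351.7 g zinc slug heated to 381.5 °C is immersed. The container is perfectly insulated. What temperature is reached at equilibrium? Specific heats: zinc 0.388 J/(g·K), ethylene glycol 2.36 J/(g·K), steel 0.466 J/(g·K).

Net heat exchanged in the isolated system is zero:
351.7×0.388×(T − 381.5) + 504.9×2.36×(T − 34.03) + 383.7×0.466×(T − 34.03) = 0
(136.46 + 1191.6 + 178.8) T = 136.46×381.5 + 1191.6×34.03 + 178.8×34.03
T = 98693/1506.8 ≈ 65.50 °C

T_f ≈ 65.5 °C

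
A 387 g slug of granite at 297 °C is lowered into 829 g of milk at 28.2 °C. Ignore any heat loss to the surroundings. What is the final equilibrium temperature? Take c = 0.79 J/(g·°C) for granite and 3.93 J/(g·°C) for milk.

|Q_granite| = |Q_milk|:
387*0.79*(297 − T) = 829*3.93*(T − 28.2)
305.73(297 − T) = 3258(T − 28.2)
3563.7 T = 182677  ⇒  T ≈ 51.26 °C

T_f ≈ 51.3 °C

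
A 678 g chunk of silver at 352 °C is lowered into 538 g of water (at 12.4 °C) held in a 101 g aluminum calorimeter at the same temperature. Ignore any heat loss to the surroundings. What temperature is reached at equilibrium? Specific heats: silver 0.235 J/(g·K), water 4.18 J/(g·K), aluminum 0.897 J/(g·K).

T_f ≈ 34.1 °C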